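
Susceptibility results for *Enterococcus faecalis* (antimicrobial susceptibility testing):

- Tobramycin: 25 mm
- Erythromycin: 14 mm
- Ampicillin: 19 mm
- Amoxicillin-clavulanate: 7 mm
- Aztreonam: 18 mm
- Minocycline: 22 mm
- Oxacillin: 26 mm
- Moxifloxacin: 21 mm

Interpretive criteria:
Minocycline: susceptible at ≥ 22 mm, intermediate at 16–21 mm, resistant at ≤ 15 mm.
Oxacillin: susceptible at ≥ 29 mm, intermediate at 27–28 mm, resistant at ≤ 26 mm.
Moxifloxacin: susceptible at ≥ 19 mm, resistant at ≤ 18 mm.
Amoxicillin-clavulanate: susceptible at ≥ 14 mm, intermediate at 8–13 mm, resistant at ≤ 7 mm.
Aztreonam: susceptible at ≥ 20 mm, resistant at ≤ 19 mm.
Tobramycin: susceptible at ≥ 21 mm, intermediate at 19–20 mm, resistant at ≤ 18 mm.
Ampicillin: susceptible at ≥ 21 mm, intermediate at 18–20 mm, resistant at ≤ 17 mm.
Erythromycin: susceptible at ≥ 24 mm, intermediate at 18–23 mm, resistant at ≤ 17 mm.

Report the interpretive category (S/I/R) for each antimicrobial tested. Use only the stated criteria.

S, R, I, R, R, S, R, S

Tobramycin (25 mm) ≥ 21 mm ⇒ S
Erythromycin (14 mm) ≤ 17 mm — R
Ampicillin (19 mm) in 18–20 mm ⇒ I
Amoxicillin-clavulanate 7 mm: ≤ 7 mm — R
Aztreonam (18 mm) ≤ 19 mm → resistant
Minocycline: 22 mm is ≥ 22 mm → S
Oxacillin (26 mm) ≤ 26 mm → Resistant
Moxifloxacin 21 mm: ≥ 19 mm — S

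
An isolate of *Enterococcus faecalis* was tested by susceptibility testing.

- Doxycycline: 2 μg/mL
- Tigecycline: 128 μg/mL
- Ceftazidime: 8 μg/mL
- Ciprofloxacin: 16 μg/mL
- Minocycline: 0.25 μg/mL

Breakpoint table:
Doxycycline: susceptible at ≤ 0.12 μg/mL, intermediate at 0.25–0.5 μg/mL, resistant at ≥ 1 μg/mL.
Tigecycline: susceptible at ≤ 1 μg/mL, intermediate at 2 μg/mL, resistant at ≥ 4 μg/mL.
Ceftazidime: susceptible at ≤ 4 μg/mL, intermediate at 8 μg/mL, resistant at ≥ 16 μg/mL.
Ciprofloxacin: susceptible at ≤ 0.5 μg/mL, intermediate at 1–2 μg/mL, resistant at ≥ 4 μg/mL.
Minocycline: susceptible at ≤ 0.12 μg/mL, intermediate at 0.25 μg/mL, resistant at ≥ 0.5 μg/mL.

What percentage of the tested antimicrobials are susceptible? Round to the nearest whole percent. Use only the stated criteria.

0%

Doxycycline (2 μg/mL) ≥ 1 μg/mL — R
Tigecycline (128 μg/mL) ≥ 4 μg/mL — Resistant
Ceftazidime: 8 μg/mL is = 8 μg/mL — Intermediate
Ciprofloxacin 16 μg/mL: ≥ 4 μg/mL → R
Minocycline: 0.25 μg/mL is = 0.25 μg/mL ⇒ intermediate
Susceptible: 0/5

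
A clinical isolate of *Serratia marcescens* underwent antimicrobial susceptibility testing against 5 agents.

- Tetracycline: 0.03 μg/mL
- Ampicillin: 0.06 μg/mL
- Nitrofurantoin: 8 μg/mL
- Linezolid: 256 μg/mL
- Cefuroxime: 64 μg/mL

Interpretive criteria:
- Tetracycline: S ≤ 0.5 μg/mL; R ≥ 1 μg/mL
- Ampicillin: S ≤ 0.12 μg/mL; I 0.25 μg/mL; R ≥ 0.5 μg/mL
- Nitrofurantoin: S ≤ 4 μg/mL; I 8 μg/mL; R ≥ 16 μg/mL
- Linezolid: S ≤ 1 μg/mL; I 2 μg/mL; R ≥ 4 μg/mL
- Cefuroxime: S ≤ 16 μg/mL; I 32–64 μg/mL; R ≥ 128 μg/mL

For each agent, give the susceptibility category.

Tetracycline: 0.03 μg/mL is ≤ 0.5 μg/mL → susceptible
Ampicillin: 0.06 μg/mL is ≤ 0.12 μg/mL ⇒ S
Nitrofurantoin (8 μg/mL) = 8 μg/mL — I
Linezolid (256 μg/mL) ≥ 4 μg/mL → Resistant
Cefuroxime: 64 μg/mL is in 32–64 μg/mL — intermediate

S, S, I, R, I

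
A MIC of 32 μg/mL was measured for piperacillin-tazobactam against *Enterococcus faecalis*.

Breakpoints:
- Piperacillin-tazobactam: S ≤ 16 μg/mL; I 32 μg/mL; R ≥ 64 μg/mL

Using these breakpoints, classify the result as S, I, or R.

Piperacillin-tazobactam: 32 μg/mL is = 32 μg/mL → Intermediate

I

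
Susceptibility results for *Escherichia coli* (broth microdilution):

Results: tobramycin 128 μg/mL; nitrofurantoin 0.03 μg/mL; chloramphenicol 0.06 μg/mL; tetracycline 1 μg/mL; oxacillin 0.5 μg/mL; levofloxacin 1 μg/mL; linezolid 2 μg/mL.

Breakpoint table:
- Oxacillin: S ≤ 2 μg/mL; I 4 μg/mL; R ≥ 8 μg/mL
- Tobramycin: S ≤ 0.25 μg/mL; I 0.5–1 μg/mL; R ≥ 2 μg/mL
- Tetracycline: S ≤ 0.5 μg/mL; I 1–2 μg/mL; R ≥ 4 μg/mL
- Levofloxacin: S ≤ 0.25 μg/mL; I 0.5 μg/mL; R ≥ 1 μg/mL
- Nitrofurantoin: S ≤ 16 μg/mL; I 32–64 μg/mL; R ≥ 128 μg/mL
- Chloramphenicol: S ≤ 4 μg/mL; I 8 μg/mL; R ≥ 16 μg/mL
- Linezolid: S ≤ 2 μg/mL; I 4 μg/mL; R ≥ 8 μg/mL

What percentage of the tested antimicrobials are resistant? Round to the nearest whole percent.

Tobramycin (128 μg/mL) ≥ 2 μg/mL → R
Nitrofurantoin (0.03 μg/mL) ≤ 16 μg/mL — Susceptible
Chloramphenicol: 0.06 μg/mL is ≤ 4 μg/mL — Susceptible
Tetracycline: 1 μg/mL is in 1–2 μg/mL → Intermediate
Oxacillin 0.5 μg/mL: ≤ 2 μg/mL → S
Levofloxacin (1 μg/mL) ≥ 1 μg/mL — resistant
Linezolid (2 μg/mL) ≤ 2 μg/mL ⇒ susceptible
Resistant: 2/7

29%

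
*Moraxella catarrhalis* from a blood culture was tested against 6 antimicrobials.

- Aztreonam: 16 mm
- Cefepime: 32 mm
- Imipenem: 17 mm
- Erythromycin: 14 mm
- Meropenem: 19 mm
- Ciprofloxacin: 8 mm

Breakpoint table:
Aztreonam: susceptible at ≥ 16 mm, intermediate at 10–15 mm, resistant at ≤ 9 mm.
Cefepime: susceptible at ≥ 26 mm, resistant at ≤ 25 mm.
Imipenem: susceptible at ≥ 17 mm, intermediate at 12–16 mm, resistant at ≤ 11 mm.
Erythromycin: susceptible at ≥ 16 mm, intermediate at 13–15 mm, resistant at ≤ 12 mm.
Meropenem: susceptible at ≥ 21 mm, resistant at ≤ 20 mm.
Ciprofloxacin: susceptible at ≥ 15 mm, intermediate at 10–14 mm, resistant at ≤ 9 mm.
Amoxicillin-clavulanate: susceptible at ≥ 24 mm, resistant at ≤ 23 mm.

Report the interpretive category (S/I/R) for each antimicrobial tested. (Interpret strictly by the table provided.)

Aztreonam (16 mm) ≥ 16 mm → susceptible
Cefepime (32 mm) ≥ 26 mm — S
Imipenem 17 mm: ≥ 17 mm ⇒ Susceptible
Erythromycin 14 mm: in 13–15 mm — Intermediate
Meropenem: 19 mm is ≤ 20 mm — Resistant
Ciprofloxacin: 8 mm is ≤ 9 mm ⇒ resistant

S, S, S, I, R, R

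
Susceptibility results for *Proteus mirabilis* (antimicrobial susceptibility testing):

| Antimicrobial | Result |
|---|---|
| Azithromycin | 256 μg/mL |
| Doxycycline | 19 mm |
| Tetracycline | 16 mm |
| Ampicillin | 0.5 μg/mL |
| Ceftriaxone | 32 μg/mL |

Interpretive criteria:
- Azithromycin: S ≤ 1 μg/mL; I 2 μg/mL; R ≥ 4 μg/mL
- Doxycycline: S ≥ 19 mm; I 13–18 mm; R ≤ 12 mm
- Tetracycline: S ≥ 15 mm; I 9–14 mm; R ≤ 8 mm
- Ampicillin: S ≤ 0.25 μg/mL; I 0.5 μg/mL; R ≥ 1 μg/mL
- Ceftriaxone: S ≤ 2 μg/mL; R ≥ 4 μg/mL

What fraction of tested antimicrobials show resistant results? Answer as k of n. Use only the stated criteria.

2 of 5

Azithromycin 256 μg/mL: ≥ 4 μg/mL ⇒ Resistant
Doxycycline 19 mm: ≥ 19 mm ⇒ Susceptible
Tetracycline: 16 mm is ≥ 15 mm ⇒ Susceptible
Ampicillin (0.5 μg/mL) = 0.5 μg/mL — intermediate
Ceftriaxone: 32 μg/mL is ≥ 4 μg/mL — Resistant
Resistant: 2/5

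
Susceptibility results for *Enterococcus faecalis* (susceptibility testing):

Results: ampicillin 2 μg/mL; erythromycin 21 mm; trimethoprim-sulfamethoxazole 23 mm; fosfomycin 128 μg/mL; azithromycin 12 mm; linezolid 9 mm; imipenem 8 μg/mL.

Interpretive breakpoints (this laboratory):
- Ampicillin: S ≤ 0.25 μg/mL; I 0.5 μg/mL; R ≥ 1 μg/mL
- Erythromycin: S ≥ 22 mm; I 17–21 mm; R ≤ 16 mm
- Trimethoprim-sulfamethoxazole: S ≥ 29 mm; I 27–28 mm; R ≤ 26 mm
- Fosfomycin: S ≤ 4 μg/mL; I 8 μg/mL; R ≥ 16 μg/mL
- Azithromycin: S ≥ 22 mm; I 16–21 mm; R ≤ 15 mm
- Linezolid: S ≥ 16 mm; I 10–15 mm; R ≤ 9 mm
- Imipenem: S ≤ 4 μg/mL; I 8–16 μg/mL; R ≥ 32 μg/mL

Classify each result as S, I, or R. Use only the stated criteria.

R, I, R, R, R, R, I

Ampicillin (2 μg/mL) ≥ 1 μg/mL — R
Erythromycin (21 mm) in 17–21 mm → I
Trimethoprim-sulfamethoxazole 23 mm: ≤ 26 mm ⇒ resistant
Fosfomycin: 128 μg/mL is ≥ 16 μg/mL → R
Azithromycin (12 mm) ≤ 15 mm → resistant
Linezolid (9 mm) ≤ 9 mm → resistant
Imipenem: 8 μg/mL is in 8–16 μg/mL — Intermediate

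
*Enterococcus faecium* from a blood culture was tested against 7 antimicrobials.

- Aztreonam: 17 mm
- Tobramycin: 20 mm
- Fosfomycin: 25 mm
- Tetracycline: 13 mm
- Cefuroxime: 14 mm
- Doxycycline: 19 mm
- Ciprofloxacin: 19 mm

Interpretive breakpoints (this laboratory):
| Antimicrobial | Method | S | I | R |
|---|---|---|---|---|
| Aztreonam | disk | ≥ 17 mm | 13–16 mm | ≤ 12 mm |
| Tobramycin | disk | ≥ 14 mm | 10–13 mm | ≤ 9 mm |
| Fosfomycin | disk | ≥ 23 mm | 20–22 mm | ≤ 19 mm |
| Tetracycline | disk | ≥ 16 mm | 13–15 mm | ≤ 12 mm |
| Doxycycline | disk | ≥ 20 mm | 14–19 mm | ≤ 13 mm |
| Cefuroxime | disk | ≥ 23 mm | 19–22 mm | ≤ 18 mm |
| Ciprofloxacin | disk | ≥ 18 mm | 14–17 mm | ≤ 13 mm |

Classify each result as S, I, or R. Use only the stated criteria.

S, S, S, I, R, I, S

Aztreonam 17 mm: ≥ 17 mm → S
Tobramycin: 20 mm is ≥ 14 mm — Susceptible
Fosfomycin 25 mm: ≥ 23 mm ⇒ Susceptible
Tetracycline (13 mm) in 13–15 mm → intermediate
Cefuroxime (14 mm) ≤ 18 mm ⇒ R
Doxycycline: 19 mm is in 14–19 mm — Intermediate
Ciprofloxacin (19 mm) ≥ 18 mm — susceptible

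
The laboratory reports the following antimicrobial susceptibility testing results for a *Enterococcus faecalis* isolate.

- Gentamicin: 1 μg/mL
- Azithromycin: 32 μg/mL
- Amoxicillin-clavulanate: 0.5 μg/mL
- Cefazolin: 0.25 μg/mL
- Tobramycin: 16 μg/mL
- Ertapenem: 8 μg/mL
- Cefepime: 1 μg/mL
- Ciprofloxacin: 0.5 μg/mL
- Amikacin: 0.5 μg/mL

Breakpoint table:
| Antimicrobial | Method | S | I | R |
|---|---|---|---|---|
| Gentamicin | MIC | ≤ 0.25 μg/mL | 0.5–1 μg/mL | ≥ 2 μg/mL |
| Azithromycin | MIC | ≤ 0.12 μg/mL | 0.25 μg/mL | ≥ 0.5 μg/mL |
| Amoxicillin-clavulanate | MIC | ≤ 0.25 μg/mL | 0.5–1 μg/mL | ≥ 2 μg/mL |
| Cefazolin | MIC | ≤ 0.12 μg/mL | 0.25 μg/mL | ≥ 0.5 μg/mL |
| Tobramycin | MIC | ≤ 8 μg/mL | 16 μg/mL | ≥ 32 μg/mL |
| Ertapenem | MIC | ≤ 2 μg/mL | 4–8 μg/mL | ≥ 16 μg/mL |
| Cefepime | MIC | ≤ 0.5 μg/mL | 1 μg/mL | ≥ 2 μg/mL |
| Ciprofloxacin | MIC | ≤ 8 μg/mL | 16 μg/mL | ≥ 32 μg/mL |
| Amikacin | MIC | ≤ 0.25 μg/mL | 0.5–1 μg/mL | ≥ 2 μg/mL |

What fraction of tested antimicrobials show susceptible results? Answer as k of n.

Gentamicin 1 μg/mL: in 0.5–1 μg/mL → intermediate
Azithromycin (32 μg/mL) ≥ 0.5 μg/mL — Resistant
Amoxicillin-clavulanate 0.5 μg/mL: in 0.5–1 μg/mL → intermediate
Cefazolin (0.25 μg/mL) = 0.25 μg/mL ⇒ intermediate
Tobramycin 16 μg/mL: = 16 μg/mL — Intermediate
Ertapenem: 8 μg/mL is in 4–8 μg/mL → Intermediate
Cefepime: 1 μg/mL is = 1 μg/mL — Intermediate
Ciprofloxacin 0.5 μg/mL: ≤ 8 μg/mL → Susceptible
Amikacin (0.5 μg/mL) in 0.5–1 μg/mL — I
Susceptible: 1/9

1 of 9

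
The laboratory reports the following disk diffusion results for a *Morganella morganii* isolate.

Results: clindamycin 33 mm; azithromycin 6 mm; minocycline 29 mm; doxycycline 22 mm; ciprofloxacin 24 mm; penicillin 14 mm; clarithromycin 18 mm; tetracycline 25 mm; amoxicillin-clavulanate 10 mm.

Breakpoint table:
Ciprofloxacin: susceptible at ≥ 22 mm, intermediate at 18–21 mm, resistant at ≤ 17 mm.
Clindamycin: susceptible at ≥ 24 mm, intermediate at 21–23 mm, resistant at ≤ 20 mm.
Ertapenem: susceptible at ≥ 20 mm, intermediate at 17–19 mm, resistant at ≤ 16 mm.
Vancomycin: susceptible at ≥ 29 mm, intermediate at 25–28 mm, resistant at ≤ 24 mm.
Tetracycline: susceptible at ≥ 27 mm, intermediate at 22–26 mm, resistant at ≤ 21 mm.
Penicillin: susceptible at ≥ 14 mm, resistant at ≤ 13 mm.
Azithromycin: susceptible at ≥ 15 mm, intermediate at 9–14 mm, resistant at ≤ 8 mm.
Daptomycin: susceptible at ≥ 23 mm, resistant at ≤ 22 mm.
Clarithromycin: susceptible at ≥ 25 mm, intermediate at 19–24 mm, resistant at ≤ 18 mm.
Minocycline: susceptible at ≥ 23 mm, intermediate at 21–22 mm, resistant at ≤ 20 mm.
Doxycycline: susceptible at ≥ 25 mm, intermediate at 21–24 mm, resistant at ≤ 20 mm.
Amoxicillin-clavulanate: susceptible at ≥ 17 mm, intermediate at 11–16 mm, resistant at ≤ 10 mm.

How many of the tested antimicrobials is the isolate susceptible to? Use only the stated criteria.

4

Clindamycin 33 mm: ≥ 24 mm → S
Azithromycin: 6 mm is ≤ 8 mm — R
Minocycline (29 mm) ≥ 23 mm — Susceptible
Doxycycline: 22 mm is in 21–24 mm ⇒ I
Ciprofloxacin: 24 mm is ≥ 22 mm — susceptible
Penicillin (14 mm) ≥ 14 mm ⇒ susceptible
Clarithromycin 18 mm: ≤ 18 mm ⇒ Resistant
Tetracycline 25 mm: in 22–26 mm → I
Amoxicillin-clavulanate: 10 mm is ≤ 10 mm ⇒ R
Susceptible: 4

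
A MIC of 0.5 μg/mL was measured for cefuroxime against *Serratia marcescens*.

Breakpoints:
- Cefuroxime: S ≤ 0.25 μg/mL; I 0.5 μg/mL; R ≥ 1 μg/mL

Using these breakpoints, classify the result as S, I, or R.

Cefuroxime: 0.5 μg/mL is = 0.5 μg/mL → I

I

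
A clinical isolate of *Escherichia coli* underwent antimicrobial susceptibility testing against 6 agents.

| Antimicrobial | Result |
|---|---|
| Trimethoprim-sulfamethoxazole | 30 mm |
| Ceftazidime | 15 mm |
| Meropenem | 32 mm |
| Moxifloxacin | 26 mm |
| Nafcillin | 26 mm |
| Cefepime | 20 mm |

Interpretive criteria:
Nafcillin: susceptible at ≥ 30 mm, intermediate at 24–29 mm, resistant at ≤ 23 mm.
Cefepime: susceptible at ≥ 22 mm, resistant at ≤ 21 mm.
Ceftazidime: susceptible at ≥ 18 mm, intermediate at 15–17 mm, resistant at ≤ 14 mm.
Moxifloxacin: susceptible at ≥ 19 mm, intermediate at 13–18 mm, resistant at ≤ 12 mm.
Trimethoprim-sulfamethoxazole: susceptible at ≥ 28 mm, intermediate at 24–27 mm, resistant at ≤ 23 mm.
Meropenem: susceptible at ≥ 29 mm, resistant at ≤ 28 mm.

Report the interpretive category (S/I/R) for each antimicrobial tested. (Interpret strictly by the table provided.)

Trimethoprim-sulfamethoxazole: 30 mm is ≥ 28 mm — S
Ceftazidime 15 mm: in 15–17 mm → intermediate
Meropenem 32 mm: ≥ 29 mm ⇒ S
Moxifloxacin 26 mm: ≥ 19 mm → Susceptible
Nafcillin: 26 mm is in 24–29 mm — intermediate
Cefepime: 20 mm is ≤ 21 mm → resistant

S, I, S, S, I, R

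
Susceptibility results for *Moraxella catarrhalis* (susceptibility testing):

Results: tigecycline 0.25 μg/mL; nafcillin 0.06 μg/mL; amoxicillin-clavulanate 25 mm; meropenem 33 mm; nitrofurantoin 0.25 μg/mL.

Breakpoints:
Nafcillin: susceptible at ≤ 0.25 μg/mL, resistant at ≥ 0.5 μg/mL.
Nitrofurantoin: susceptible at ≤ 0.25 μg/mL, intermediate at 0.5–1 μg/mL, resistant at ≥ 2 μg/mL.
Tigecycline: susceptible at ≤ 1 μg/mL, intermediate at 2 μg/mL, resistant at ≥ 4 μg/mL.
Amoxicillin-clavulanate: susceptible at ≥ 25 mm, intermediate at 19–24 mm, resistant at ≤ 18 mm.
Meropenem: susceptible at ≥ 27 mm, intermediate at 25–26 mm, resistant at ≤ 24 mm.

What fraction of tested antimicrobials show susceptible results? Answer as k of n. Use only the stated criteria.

5 of 5

Tigecycline 0.25 μg/mL: ≤ 1 μg/mL — S
Nafcillin: 0.06 μg/mL is ≤ 0.25 μg/mL — Susceptible
Amoxicillin-clavulanate: 25 mm is ≥ 25 mm ⇒ S
Meropenem: 33 mm is ≥ 27 mm ⇒ S
Nitrofurantoin 0.25 μg/mL: ≤ 0.25 μg/mL — S
Susceptible: 5/5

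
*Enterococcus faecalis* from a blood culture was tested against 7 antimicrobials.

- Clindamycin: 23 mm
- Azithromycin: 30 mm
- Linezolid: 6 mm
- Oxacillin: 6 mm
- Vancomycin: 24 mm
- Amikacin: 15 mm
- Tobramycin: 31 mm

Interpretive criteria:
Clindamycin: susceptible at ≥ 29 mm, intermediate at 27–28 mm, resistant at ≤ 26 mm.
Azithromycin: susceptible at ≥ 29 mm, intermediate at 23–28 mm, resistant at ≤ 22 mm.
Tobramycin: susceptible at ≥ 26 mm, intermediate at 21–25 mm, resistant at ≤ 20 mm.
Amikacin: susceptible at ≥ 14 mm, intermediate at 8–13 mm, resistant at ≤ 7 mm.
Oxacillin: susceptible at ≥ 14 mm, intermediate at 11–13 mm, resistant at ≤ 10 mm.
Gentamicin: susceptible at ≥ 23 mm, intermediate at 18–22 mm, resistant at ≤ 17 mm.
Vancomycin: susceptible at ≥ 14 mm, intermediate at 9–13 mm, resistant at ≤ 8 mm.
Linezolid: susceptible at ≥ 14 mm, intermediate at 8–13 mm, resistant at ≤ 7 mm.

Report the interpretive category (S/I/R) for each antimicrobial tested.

Clindamycin: 23 mm is ≤ 26 mm — resistant
Azithromycin (30 mm) ≥ 29 mm ⇒ susceptible
Linezolid: 6 mm is ≤ 7 mm ⇒ Resistant
Oxacillin 6 mm: ≤ 10 mm ⇒ R
Vancomycin 24 mm: ≥ 14 mm → susceptible
Amikacin: 15 mm is ≥ 14 mm → susceptible
Tobramycin 31 mm: ≥ 26 mm → susceptible

R, S, R, R, S, S, S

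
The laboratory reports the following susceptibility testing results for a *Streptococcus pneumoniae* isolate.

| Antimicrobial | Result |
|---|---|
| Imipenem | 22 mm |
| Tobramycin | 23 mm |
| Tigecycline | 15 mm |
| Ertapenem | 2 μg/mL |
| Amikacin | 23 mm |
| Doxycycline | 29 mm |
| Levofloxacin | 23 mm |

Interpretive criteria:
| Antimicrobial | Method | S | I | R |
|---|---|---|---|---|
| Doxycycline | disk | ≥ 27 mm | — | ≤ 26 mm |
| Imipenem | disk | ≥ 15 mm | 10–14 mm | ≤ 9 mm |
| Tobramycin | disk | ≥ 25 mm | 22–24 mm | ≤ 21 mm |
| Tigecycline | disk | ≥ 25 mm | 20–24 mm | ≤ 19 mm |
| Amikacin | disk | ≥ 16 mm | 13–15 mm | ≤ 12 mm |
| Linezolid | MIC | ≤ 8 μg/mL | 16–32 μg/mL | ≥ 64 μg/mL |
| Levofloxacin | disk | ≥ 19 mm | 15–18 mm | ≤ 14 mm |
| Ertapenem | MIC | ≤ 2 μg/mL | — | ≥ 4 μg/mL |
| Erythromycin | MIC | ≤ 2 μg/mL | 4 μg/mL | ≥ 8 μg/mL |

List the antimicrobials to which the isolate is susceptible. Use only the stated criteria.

imipenem, ertapenem, amikacin, doxycycline, levofloxacin

Imipenem: 22 mm is ≥ 15 mm → Susceptible
Tobramycin: 23 mm is in 22–24 mm → intermediate
Tigecycline (15 mm) ≤ 19 mm — Resistant
Ertapenem 2 μg/mL: ≤ 2 μg/mL — S
Amikacin 23 mm: ≥ 16 mm ⇒ Susceptible
Doxycycline: 29 mm is ≥ 27 mm → susceptible
Levofloxacin: 23 mm is ≥ 19 mm ⇒ S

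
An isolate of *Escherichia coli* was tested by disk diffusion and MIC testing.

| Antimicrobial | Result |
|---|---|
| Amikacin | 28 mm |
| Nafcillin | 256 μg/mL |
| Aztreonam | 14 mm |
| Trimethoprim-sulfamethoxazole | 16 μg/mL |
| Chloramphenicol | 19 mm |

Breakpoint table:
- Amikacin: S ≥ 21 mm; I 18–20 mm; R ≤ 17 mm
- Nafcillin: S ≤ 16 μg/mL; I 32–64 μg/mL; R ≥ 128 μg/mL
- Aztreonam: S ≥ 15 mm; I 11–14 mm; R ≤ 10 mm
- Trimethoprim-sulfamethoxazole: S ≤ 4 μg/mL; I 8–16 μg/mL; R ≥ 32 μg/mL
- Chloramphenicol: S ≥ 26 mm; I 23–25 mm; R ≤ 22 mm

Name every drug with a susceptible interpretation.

amikacin

Amikacin (28 mm) ≥ 21 mm — Susceptible
Nafcillin (256 μg/mL) ≥ 128 μg/mL — R
Aztreonam: 14 mm is in 11–14 mm ⇒ Intermediate
Trimethoprim-sulfamethoxazole (16 μg/mL) in 8–16 μg/mL — intermediate
Chloramphenicol (19 mm) ≤ 22 mm → resistant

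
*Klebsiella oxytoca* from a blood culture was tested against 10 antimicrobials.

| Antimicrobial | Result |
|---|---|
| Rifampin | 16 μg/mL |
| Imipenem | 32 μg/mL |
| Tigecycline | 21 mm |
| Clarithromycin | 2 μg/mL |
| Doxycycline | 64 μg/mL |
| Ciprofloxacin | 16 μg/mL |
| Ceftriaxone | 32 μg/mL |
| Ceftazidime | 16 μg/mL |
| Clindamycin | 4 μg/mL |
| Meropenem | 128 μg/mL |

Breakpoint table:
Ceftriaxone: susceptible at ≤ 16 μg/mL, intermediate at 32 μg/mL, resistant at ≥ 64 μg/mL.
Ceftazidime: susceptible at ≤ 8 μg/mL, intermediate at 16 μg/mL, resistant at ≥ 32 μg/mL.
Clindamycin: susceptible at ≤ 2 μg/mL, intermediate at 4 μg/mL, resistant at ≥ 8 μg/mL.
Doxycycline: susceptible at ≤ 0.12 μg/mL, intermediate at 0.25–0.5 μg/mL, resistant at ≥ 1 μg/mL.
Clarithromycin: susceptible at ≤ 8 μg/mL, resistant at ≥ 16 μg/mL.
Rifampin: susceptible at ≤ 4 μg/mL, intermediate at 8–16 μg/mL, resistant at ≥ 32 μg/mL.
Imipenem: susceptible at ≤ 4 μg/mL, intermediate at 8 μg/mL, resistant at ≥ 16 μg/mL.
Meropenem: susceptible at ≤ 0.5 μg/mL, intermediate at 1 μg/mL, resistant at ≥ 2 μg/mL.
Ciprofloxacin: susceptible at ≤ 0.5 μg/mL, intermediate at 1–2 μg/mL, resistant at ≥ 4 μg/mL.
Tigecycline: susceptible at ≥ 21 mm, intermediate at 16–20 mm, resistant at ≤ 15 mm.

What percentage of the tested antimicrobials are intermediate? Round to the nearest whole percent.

Rifampin (16 μg/mL) in 8–16 μg/mL — I
Imipenem: 32 μg/mL is ≥ 16 μg/mL — R
Tigecycline (21 mm) ≥ 21 mm — Susceptible
Clarithromycin 2 μg/mL: ≤ 8 μg/mL — Susceptible
Doxycycline (64 μg/mL) ≥ 1 μg/mL — Resistant
Ciprofloxacin (16 μg/mL) ≥ 4 μg/mL — R
Ceftriaxone (32 μg/mL) = 32 μg/mL → Intermediate
Ceftazidime: 16 μg/mL is = 16 μg/mL → Intermediate
Clindamycin 4 μg/mL: = 4 μg/mL — I
Meropenem 128 μg/mL: ≥ 2 μg/mL — resistant
Intermediate: 4/10

40%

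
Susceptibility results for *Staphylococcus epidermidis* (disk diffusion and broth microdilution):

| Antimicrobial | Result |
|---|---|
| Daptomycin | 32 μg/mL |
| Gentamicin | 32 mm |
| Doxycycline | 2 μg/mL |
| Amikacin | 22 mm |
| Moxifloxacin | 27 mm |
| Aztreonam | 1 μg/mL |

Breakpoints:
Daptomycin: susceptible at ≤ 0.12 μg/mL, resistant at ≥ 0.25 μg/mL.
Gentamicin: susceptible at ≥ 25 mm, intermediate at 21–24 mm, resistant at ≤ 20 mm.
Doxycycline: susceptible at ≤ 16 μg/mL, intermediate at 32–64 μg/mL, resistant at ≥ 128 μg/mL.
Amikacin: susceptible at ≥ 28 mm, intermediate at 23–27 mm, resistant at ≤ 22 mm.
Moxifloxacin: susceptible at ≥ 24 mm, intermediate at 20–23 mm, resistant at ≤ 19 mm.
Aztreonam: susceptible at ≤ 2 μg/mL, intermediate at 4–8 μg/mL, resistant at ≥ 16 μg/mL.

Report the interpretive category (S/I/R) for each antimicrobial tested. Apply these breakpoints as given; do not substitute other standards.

R, S, S, R, S, S

Daptomycin: 32 μg/mL is ≥ 0.25 μg/mL → R
Gentamicin 32 mm: ≥ 25 mm → Susceptible
Doxycycline 2 μg/mL: ≤ 16 μg/mL ⇒ susceptible
Amikacin: 22 mm is ≤ 22 mm — R
Moxifloxacin: 27 mm is ≥ 24 mm ⇒ Susceptible
Aztreonam (1 μg/mL) ≤ 2 μg/mL ⇒ S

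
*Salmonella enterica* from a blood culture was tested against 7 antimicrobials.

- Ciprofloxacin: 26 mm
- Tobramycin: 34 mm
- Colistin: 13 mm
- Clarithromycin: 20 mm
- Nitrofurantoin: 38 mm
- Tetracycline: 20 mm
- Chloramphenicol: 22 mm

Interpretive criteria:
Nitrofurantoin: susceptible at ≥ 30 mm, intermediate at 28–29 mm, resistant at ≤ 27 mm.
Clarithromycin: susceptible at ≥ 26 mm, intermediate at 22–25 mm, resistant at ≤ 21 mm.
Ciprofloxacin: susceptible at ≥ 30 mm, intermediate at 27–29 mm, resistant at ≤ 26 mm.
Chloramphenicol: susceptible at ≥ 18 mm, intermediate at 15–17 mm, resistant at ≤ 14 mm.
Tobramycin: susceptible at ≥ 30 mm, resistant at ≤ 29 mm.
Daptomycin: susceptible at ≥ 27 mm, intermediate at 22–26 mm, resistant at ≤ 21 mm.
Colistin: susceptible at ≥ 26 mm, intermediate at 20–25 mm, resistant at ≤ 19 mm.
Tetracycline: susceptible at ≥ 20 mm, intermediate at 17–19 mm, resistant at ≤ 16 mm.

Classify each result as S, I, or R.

Ciprofloxacin (26 mm) ≤ 26 mm → Resistant
Tobramycin: 34 mm is ≥ 30 mm ⇒ susceptible
Colistin: 13 mm is ≤ 19 mm ⇒ R
Clarithromycin (20 mm) ≤ 21 mm → resistant
Nitrofurantoin: 38 mm is ≥ 30 mm — Susceptible
Tetracycline 20 mm: ≥ 20 mm — Susceptible
Chloramphenicol 22 mm: ≥ 18 mm — S

R, S, R, R, S, S, S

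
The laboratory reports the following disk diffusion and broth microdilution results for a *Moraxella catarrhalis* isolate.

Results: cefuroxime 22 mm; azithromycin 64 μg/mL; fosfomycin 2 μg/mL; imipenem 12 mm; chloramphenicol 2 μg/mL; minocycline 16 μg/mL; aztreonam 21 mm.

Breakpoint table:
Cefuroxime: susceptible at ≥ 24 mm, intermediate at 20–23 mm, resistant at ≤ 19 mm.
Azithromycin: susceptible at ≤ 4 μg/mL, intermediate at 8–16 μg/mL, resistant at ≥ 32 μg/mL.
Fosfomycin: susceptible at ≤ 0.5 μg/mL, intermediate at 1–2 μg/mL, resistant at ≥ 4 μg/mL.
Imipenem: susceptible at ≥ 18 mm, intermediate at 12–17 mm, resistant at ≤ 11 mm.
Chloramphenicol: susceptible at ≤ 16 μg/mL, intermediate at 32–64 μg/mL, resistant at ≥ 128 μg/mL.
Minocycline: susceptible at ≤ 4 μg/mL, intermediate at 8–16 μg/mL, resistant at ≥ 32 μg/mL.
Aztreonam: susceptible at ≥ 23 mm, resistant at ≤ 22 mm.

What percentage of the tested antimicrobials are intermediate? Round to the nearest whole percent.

57%

Cefuroxime (22 mm) in 20–23 mm — Intermediate
Azithromycin 64 μg/mL: ≥ 32 μg/mL ⇒ resistant
Fosfomycin 2 μg/mL: in 1–2 μg/mL — I
Imipenem (12 mm) in 12–17 mm — intermediate
Chloramphenicol 2 μg/mL: ≤ 16 μg/mL ⇒ S
Minocycline 16 μg/mL: in 8–16 μg/mL — intermediate
Aztreonam 21 mm: ≤ 22 mm → resistant
Intermediate: 4/7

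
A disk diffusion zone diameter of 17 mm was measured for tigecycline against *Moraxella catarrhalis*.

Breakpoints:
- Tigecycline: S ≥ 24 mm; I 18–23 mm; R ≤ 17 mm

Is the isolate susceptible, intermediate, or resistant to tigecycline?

Tigecycline: 17 mm is ≤ 17 mm — resistant

Resistant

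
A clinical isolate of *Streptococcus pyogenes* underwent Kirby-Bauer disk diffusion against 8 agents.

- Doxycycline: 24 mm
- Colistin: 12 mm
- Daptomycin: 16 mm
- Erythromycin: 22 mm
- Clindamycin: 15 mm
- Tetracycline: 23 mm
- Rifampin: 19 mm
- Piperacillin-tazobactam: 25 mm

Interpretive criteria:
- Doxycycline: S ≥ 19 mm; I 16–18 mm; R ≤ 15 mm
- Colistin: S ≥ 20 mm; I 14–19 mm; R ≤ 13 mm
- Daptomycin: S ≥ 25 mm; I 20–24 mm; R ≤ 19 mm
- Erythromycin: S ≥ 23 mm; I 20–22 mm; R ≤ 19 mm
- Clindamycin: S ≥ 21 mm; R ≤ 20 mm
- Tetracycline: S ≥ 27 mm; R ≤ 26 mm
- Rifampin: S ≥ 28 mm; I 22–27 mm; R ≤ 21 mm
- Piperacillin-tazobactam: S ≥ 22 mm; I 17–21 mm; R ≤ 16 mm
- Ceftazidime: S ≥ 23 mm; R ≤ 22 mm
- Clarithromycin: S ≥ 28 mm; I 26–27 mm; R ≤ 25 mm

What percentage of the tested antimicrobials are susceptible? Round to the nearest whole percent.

Doxycycline (24 mm) ≥ 19 mm ⇒ susceptible
Colistin (12 mm) ≤ 13 mm ⇒ Resistant
Daptomycin 16 mm: ≤ 19 mm → R
Erythromycin (22 mm) in 20–22 mm — Intermediate
Clindamycin (15 mm) ≤ 20 mm → R
Tetracycline: 23 mm is ≤ 26 mm ⇒ R
Rifampin 19 mm: ≤ 21 mm → R
Piperacillin-tazobactam: 25 mm is ≥ 22 mm ⇒ susceptible
Susceptible: 2/8

25%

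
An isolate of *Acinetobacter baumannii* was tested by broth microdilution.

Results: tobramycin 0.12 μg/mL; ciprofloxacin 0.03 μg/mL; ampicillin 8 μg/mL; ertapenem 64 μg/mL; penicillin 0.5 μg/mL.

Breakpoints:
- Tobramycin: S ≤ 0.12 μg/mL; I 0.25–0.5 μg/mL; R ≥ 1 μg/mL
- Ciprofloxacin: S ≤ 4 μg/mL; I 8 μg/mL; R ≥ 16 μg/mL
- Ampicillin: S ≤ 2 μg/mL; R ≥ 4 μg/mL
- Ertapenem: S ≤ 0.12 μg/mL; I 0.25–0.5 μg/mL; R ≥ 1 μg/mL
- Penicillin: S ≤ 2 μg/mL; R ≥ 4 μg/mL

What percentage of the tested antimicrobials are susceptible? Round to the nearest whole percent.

Tobramycin 0.12 μg/mL: ≤ 0.12 μg/mL → S
Ciprofloxacin (0.03 μg/mL) ≤ 4 μg/mL — S
Ampicillin: 8 μg/mL is ≥ 4 μg/mL — Resistant
Ertapenem (64 μg/mL) ≥ 1 μg/mL ⇒ Resistant
Penicillin 0.5 μg/mL: ≤ 2 μg/mL ⇒ Susceptible
Susceptible: 3/5

60%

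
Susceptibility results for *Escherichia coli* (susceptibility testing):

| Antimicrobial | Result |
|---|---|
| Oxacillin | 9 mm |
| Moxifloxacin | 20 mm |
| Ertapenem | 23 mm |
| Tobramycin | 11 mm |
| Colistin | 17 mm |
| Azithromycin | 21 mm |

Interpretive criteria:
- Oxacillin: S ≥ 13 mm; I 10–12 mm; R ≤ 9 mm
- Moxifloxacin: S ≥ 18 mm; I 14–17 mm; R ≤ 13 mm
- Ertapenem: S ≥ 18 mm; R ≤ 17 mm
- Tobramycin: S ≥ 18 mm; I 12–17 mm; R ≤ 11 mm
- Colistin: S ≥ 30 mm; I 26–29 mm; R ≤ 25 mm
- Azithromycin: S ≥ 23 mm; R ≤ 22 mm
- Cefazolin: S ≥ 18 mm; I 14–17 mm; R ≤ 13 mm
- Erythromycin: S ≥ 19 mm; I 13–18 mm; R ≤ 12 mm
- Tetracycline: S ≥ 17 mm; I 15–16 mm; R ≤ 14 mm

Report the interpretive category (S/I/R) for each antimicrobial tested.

Oxacillin: 9 mm is ≤ 9 mm — R
Moxifloxacin (20 mm) ≥ 18 mm ⇒ susceptible
Ertapenem: 23 mm is ≥ 18 mm — Susceptible
Tobramycin: 11 mm is ≤ 11 mm ⇒ R
Colistin (17 mm) ≤ 25 mm → R
Azithromycin: 21 mm is ≤ 22 mm — Resistant

R, S, S, R, R, R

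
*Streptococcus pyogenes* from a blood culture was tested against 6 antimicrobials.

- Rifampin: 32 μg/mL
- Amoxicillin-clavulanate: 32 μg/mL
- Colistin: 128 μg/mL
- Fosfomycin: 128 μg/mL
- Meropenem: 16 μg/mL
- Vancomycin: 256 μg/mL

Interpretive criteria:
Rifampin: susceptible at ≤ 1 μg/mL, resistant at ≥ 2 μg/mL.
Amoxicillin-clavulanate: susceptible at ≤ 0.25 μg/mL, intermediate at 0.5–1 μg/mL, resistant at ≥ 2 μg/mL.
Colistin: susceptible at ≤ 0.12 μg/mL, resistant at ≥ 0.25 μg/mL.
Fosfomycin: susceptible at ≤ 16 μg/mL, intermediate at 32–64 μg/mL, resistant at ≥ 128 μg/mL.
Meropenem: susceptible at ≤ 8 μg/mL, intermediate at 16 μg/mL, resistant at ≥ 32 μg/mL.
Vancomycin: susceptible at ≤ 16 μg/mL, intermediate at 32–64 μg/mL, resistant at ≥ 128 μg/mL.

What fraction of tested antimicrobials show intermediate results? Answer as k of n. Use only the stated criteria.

Rifampin 32 μg/mL: ≥ 2 μg/mL → Resistant
Amoxicillin-clavulanate 32 μg/mL: ≥ 2 μg/mL ⇒ R
Colistin: 128 μg/mL is ≥ 0.25 μg/mL → R
Fosfomycin (128 μg/mL) ≥ 128 μg/mL → Resistant
Meropenem 16 μg/mL: = 16 μg/mL ⇒ Intermediate
Vancomycin (256 μg/mL) ≥ 128 μg/mL — R
Intermediate: 1/6

1 of 6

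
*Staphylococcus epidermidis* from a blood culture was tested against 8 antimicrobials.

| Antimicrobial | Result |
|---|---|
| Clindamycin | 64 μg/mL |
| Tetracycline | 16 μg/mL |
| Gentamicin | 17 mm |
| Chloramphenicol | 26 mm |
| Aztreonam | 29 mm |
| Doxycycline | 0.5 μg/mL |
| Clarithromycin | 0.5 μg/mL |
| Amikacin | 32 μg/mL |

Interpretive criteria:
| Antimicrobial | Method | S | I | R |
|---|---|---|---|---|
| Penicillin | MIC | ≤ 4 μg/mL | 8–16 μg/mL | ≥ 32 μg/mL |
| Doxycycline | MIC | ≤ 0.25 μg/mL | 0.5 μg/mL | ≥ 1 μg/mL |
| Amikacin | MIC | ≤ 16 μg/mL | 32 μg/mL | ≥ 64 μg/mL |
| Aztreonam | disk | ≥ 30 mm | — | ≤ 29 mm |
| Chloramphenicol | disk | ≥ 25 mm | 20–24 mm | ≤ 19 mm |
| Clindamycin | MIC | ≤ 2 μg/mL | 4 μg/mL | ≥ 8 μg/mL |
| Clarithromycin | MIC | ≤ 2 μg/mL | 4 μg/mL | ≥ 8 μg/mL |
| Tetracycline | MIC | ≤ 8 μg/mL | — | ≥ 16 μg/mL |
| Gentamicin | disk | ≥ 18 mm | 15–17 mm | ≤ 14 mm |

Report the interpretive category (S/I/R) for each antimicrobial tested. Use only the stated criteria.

Clindamycin 64 μg/mL: ≥ 8 μg/mL ⇒ resistant
Tetracycline 16 μg/mL: ≥ 16 μg/mL — Resistant
Gentamicin (17 mm) in 15–17 mm ⇒ I
Chloramphenicol (26 mm) ≥ 25 mm → susceptible
Aztreonam 29 mm: ≤ 29 mm → Resistant
Doxycycline (0.5 μg/mL) = 0.5 μg/mL ⇒ intermediate
Clarithromycin: 0.5 μg/mL is ≤ 2 μg/mL — Susceptible
Amikacin (32 μg/mL) = 32 μg/mL — intermediate

R, R, I, S, R, I, S, I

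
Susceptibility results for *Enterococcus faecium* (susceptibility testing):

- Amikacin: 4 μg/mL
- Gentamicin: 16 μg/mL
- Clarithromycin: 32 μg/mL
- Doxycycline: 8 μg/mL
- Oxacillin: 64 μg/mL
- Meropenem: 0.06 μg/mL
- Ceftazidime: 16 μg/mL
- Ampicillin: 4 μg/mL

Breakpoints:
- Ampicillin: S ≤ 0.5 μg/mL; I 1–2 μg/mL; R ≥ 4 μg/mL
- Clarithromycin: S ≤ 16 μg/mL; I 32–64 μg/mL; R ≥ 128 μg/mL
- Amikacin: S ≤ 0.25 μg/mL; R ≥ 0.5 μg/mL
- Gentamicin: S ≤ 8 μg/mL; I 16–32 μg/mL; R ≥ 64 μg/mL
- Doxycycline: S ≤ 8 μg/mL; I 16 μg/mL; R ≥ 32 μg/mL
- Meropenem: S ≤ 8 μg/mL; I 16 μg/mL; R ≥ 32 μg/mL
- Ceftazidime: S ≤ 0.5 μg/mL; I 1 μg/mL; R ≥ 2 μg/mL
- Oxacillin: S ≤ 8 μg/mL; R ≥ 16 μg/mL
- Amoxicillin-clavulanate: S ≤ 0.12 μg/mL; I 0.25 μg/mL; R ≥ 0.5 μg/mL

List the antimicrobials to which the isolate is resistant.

amikacin, oxacillin, ceftazidime, ampicillin

Amikacin (4 μg/mL) ≥ 0.5 μg/mL → resistant
Gentamicin: 16 μg/mL is in 16–32 μg/mL → I
Clarithromycin (32 μg/mL) in 32–64 μg/mL → I
Doxycycline (8 μg/mL) ≤ 8 μg/mL — Susceptible
Oxacillin: 64 μg/mL is ≥ 16 μg/mL → resistant
Meropenem: 0.06 μg/mL is ≤ 8 μg/mL — S
Ceftazidime (16 μg/mL) ≥ 2 μg/mL → resistant
Ampicillin 4 μg/mL: ≥ 4 μg/mL ⇒ Resistant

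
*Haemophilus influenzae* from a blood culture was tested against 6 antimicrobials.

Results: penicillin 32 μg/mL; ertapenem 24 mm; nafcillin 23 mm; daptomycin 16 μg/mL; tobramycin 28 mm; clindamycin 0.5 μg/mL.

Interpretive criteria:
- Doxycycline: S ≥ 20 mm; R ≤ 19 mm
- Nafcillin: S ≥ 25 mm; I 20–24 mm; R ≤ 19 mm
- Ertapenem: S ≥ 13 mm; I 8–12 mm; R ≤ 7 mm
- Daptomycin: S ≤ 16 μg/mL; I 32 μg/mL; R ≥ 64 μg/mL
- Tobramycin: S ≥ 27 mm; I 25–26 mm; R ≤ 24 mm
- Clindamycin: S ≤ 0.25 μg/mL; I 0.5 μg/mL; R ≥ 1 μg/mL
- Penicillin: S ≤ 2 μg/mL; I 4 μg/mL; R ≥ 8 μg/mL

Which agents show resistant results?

penicillin

Penicillin (32 μg/mL) ≥ 8 μg/mL → Resistant
Ertapenem: 24 mm is ≥ 13 mm → Susceptible
Nafcillin 23 mm: in 20–24 mm → intermediate
Daptomycin 16 μg/mL: ≤ 16 μg/mL — S
Tobramycin: 28 mm is ≥ 27 mm ⇒ S
Clindamycin 0.5 μg/mL: = 0.5 μg/mL → I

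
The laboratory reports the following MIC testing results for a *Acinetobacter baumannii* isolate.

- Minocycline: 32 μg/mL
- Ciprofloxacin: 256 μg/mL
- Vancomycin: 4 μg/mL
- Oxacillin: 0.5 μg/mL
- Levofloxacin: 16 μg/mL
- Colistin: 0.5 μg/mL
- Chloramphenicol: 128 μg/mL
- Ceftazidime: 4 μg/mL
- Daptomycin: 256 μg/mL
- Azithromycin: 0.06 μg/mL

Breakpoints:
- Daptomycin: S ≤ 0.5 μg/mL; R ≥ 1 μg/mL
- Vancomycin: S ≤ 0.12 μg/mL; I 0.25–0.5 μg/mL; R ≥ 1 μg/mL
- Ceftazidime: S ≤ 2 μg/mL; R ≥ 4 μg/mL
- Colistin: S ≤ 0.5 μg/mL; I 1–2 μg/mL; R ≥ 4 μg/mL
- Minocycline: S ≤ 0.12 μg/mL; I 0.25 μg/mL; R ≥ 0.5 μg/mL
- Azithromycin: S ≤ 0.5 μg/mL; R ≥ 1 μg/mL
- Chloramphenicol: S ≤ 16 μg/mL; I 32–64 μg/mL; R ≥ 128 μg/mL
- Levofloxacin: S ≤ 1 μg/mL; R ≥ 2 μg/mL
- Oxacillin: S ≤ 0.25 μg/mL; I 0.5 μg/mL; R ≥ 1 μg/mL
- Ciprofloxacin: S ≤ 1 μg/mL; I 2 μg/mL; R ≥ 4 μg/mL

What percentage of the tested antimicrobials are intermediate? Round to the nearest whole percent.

Minocycline: 32 μg/mL is ≥ 0.5 μg/mL — resistant
Ciprofloxacin 256 μg/mL: ≥ 4 μg/mL — resistant
Vancomycin 4 μg/mL: ≥ 1 μg/mL → resistant
Oxacillin: 0.5 μg/mL is = 0.5 μg/mL → Intermediate
Levofloxacin 16 μg/mL: ≥ 2 μg/mL — R
Colistin (0.5 μg/mL) ≤ 0.5 μg/mL — Susceptible
Chloramphenicol: 128 μg/mL is ≥ 128 μg/mL → Resistant
Ceftazidime 4 μg/mL: ≥ 4 μg/mL — R
Daptomycin 256 μg/mL: ≥ 1 μg/mL → resistant
Azithromycin: 0.06 μg/mL is ≤ 0.5 μg/mL → Susceptible
Intermediate: 1/10

10%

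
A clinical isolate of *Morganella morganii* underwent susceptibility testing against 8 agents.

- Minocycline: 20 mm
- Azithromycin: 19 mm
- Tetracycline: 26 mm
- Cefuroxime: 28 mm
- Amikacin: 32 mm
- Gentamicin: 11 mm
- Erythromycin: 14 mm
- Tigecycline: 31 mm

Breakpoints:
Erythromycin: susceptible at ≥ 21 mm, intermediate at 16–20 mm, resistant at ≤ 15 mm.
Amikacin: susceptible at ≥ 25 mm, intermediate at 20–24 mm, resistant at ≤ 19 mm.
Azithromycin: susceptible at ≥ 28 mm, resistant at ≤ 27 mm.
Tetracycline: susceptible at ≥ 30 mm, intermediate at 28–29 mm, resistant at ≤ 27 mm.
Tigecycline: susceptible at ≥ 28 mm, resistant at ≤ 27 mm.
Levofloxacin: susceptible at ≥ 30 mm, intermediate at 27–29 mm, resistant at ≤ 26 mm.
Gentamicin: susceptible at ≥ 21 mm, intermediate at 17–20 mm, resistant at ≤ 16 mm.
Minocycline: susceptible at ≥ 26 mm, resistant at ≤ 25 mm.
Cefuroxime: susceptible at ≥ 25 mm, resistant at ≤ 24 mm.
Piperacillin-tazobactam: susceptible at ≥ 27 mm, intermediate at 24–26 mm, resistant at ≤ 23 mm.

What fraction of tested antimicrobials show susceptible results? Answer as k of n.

3 of 8

Minocycline (20 mm) ≤ 25 mm ⇒ resistant
Azithromycin: 19 mm is ≤ 27 mm → Resistant
Tetracycline (26 mm) ≤ 27 mm → resistant
Cefuroxime 28 mm: ≥ 25 mm → S
Amikacin: 32 mm is ≥ 25 mm — susceptible
Gentamicin: 11 mm is ≤ 16 mm → R
Erythromycin 14 mm: ≤ 15 mm → R
Tigecycline (31 mm) ≥ 28 mm → Susceptible
Susceptible: 3/8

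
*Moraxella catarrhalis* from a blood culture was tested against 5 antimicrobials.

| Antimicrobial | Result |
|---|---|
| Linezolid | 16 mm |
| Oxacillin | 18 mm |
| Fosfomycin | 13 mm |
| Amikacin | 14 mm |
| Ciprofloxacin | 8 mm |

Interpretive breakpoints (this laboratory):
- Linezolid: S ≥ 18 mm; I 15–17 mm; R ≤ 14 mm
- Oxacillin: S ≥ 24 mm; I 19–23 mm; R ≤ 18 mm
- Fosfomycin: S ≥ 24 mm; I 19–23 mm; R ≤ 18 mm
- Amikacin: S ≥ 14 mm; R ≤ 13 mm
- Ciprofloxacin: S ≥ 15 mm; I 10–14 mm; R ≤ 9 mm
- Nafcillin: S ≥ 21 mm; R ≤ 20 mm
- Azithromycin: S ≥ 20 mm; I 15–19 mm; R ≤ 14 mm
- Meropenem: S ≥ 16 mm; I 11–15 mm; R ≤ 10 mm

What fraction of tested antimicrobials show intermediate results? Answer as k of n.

Linezolid 16 mm: in 15–17 mm ⇒ Intermediate
Oxacillin (18 mm) ≤ 18 mm — Resistant
Fosfomycin (13 mm) ≤ 18 mm ⇒ Resistant
Amikacin: 14 mm is ≥ 14 mm ⇒ S
Ciprofloxacin (8 mm) ≤ 9 mm → resistant
Intermediate: 1/5

1 of 5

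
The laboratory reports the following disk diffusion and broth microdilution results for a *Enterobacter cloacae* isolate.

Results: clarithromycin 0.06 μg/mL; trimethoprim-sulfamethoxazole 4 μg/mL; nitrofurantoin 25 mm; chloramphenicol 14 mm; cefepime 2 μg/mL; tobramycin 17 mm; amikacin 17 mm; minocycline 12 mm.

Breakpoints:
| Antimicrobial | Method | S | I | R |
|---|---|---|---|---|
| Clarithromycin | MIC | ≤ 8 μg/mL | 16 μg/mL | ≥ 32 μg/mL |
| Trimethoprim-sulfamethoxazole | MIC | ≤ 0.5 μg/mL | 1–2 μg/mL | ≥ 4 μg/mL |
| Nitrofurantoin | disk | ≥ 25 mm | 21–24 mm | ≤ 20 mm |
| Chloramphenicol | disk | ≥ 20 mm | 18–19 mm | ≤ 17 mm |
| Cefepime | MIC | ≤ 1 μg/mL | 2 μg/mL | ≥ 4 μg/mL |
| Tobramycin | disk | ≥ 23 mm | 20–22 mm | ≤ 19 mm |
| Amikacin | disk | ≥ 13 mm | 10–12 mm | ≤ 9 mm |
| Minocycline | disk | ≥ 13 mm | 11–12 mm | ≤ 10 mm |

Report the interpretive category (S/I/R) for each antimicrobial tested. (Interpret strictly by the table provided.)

S, R, S, R, I, R, S, I

Clarithromycin: 0.06 μg/mL is ≤ 8 μg/mL — susceptible
Trimethoprim-sulfamethoxazole: 4 μg/mL is ≥ 4 μg/mL → Resistant
Nitrofurantoin (25 mm) ≥ 25 mm — susceptible
Chloramphenicol: 14 mm is ≤ 17 mm ⇒ resistant
Cefepime: 2 μg/mL is = 2 μg/mL — Intermediate
Tobramycin (17 mm) ≤ 19 mm — Resistant
Amikacin 17 mm: ≥ 13 mm → susceptible
Minocycline (12 mm) in 11–12 mm ⇒ I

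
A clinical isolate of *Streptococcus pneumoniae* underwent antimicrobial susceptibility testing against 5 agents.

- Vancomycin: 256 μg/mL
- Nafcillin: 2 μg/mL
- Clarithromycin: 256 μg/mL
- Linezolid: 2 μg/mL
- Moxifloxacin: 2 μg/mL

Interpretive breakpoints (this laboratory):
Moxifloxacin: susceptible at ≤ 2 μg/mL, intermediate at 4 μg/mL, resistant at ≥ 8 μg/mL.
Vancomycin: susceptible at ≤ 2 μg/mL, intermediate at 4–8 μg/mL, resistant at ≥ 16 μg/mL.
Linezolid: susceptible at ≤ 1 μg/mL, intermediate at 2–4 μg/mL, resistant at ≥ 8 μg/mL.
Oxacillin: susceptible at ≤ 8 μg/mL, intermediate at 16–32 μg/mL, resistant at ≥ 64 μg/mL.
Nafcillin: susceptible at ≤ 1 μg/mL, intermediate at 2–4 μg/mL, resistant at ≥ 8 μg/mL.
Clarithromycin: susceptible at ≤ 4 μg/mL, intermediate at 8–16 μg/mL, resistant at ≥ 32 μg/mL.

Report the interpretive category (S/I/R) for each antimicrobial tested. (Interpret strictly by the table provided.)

Vancomycin (256 μg/mL) ≥ 16 μg/mL ⇒ R
Nafcillin: 2 μg/mL is in 2–4 μg/mL → intermediate
Clarithromycin: 256 μg/mL is ≥ 32 μg/mL ⇒ R
Linezolid 2 μg/mL: in 2–4 μg/mL — Intermediate
Moxifloxacin 2 μg/mL: ≤ 2 μg/mL ⇒ susceptible

R, I, R, I, S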